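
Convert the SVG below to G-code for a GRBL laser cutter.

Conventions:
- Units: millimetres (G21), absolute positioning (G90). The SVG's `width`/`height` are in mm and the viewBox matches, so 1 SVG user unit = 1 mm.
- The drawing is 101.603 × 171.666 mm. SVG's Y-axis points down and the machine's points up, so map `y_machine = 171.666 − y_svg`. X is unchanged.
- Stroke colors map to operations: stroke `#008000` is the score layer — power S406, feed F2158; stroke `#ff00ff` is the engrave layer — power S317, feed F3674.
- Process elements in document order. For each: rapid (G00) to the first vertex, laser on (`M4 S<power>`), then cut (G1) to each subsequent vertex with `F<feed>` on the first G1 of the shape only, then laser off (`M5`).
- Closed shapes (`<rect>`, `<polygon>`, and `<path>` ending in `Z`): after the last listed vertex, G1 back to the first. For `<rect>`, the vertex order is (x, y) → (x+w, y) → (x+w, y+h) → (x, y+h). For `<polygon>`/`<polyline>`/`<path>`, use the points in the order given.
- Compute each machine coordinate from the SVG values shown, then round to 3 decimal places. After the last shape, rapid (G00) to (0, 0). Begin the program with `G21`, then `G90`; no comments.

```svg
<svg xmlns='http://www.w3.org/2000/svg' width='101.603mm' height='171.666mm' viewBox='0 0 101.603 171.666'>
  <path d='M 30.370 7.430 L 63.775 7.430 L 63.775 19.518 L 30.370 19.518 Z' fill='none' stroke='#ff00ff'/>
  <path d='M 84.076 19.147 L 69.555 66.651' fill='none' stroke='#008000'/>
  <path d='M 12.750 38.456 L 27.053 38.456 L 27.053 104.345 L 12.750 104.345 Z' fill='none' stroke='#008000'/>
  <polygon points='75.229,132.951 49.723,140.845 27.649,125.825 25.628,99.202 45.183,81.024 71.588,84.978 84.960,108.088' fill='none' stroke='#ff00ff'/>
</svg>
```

1 u = 1 mm; y_m = 171.666 − y.

[1] `<path>` rectangle, #ff00ff→engrave S317 F3674: (30.370,164.236) → (63.775,164.236) → (63.775,152.148) → (30.370,152.148) → (30.370,164.236) (closed)

[2] `<path>` line segment, #008000→score S406 F2158: (84.076,152.519) → (69.555,105.015)

[3] `<path>` rectangle, #008000→score S406 F2158: (12.750,133.210) → (27.053,133.210) → (27.053,67.321) → (12.750,67.321) → (12.750,133.210) (closed)

[4] `<polygon>` regular polygon, #ff00ff→engrave S317 F3674: (75.229,38.715) → (49.723,30.821) → (27.649,45.841) → (25.628,72.464) → (45.183,90.642) → (71.588,86.688) → (84.960,63.578) → (75.229,38.715) (closed)

G21
G90
G00 X30.370 Y164.236
M4 S317
G1 X63.775 Y164.236 F3674
G1 X63.775 Y152.148
G1 X30.370 Y152.148
G1 X30.370 Y164.236
M5
G00 X84.076 Y152.519
M4 S406
G1 X69.555 Y105.015 F2158
M5
G00 X12.750 Y133.210
M4 S406
G1 X27.053 Y133.210 F2158
G1 X27.053 Y67.321
G1 X12.750 Y67.321
G1 X12.750 Y133.210
M5
G00 X75.229 Y38.715
M4 S317
G1 X49.723 Y30.821 F3674
G1 X27.649 Y45.841
G1 X25.628 Y72.464
G1 X45.183 Y90.642
G1 X71.588 Y86.688
G1 X84.960 Y63.578
G1 X75.229 Y38.715
M5
G00 X0.000 Y0.000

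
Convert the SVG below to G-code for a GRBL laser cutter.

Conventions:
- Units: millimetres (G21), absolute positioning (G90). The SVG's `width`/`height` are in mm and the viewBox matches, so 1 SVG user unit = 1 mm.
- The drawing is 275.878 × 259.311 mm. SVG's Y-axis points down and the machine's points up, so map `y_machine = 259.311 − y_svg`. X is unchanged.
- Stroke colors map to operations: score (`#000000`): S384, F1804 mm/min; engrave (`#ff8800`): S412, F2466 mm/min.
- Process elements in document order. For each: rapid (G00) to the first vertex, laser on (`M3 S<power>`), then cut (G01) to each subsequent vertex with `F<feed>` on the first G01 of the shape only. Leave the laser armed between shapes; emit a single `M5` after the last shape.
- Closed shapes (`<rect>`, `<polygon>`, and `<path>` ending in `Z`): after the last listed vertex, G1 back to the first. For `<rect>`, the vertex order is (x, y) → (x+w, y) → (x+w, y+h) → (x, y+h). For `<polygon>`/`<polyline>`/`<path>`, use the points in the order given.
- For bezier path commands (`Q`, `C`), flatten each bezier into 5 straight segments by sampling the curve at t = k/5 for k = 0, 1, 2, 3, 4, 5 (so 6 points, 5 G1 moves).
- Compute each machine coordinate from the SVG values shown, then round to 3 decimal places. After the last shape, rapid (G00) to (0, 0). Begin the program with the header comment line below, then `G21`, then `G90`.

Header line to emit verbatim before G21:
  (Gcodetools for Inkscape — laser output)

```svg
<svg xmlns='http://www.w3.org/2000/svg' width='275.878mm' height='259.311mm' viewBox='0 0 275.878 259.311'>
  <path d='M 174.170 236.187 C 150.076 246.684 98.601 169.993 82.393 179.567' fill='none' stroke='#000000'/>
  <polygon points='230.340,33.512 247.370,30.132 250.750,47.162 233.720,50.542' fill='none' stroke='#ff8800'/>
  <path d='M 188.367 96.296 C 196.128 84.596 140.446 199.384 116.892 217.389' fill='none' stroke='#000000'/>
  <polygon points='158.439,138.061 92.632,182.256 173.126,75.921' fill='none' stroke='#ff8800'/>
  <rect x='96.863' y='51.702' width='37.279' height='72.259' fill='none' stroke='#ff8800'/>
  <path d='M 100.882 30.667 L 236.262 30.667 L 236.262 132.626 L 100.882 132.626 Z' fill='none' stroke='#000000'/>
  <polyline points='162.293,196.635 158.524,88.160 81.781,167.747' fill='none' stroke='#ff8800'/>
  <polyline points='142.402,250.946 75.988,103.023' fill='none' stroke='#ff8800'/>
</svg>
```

(Gcodetools for Inkscape — laser output)
G21
G90
G00 X174.170 Y23.124
M3 S384
G01 X156.929 Y25.901 F1804
G01 X136.124 Y41.277
G01 X114.761 Y60.927
G01 X95.849 Y76.524
G01 X82.393 Y79.744
G00 X230.340 Y225.799
M3 S412
G01 X247.370 Y229.179 F2466
G01 X250.750 Y212.149
G01 X233.720 Y208.769
G01 X230.340 Y225.799
G00 X188.367 Y163.015
M3 S384
G01 X186.175 Y156.643 F1804
G01 X173.344 Y130.630
G01 X154.462 Y95.694
G01 X134.115 Y62.553
G01 X116.892 Y41.922
G00 X158.439 Y121.250
M3 S412
G01 X92.632 Y77.055 F2466
G01 X173.126 Y183.390
G01 X158.439 Y121.250
G00 X96.863 Y207.609
M3 S412
G01 X134.142 Y207.609 F2466
G01 X134.142 Y135.350
G01 X96.863 Y135.350
G01 X96.863 Y207.609
G00 X100.882 Y228.644
M3 S384
G01 X236.262 Y228.644 F1804
G01 X236.262 Y126.685
G01 X100.882 Y126.685
G01 X100.882 Y228.644
G00 X162.293 Y62.676
M3 S412
G01 X158.524 Y171.151 F2466
G01 X81.781 Y91.564
G00 X142.402 Y8.365
M3 S412
G01 X75.988 Y156.288 F2466
M5
G00 X0.000 Y0.000

viewBox `0 0 275.878 259.311` with mm width/height → 1 unit = 1 mm. Flip: y_m = 259.311 − y_svg.

**Shape 1** — `<path>` cubic bezier, stroke `#000000` → score (S384, F1804). Control points (SVG): P0=(174.170,236.187), P1=(150.076,246.684), P2=(98.601,169.993), P3=(82.393,179.567); sampled at t=k/5. Machine vertices: (174.170,23.124) → (156.929,25.901) → (136.124,41.277) → (114.761,60.927) → (95.849,76.524) → (82.393,79.744). Open path.

**Shape 2** — `<polygon>` regular polygon, stroke `#ff8800` → engrave (S412, F2466). Machine vertices: (230.340,225.799) → (247.370,229.179) → (250.750,212.149) → (233.720,208.769) → (230.340,225.799). Closed: final G1 returns to the first vertex.

**Shape 3** — `<path>` cubic bezier, stroke `#000000` → score (S384, F1804). Control points (SVG): P0=(188.367,96.296), P1=(196.128,84.596), P2=(140.446,199.384), P3=(116.892,217.389); sampled at t=k/5. Machine vertices: (188.367,163.015) → (186.175,156.643) → (173.344,130.630) → (154.462,95.694) → (134.115,62.553) → (116.892,41.922). Open path.

**Shape 4** — `<polygon>` closed polygon, stroke `#ff8800` → engrave (S412, F2466). Machine vertices: (158.439,121.250) → (92.632,77.055) → (173.126,183.390) → (158.439,121.250). Closed: final G1 returns to the first vertex.

**Shape 5** — `<rect>` rectangle, stroke `#ff8800` → engrave (S412, F2466). Machine vertices: (96.863,207.609) → (134.142,207.609) → (134.142,135.350) → (96.863,135.350) → (96.863,207.609). Closed: final G1 returns to the first vertex.

**Shape 6** — `<path>` rectangle, stroke `#000000` → score (S384, F1804). Machine vertices: (100.882,228.644) → (236.262,228.644) → (236.262,126.685) → (100.882,126.685) → (100.882,228.644). Closed: final G1 returns to the first vertex.

**Shape 7** — `<polyline>` open polyline, stroke `#ff8800` → engrave (S412, F2466). Machine vertices: (162.293,62.676) → (158.524,171.151) → (81.781,91.564). Open path.

**Shape 8** — `<polyline>` line segment, stroke `#ff8800` → engrave (S412, F2466). Machine vertices: (142.402,8.365) → (75.988,156.288). Open path.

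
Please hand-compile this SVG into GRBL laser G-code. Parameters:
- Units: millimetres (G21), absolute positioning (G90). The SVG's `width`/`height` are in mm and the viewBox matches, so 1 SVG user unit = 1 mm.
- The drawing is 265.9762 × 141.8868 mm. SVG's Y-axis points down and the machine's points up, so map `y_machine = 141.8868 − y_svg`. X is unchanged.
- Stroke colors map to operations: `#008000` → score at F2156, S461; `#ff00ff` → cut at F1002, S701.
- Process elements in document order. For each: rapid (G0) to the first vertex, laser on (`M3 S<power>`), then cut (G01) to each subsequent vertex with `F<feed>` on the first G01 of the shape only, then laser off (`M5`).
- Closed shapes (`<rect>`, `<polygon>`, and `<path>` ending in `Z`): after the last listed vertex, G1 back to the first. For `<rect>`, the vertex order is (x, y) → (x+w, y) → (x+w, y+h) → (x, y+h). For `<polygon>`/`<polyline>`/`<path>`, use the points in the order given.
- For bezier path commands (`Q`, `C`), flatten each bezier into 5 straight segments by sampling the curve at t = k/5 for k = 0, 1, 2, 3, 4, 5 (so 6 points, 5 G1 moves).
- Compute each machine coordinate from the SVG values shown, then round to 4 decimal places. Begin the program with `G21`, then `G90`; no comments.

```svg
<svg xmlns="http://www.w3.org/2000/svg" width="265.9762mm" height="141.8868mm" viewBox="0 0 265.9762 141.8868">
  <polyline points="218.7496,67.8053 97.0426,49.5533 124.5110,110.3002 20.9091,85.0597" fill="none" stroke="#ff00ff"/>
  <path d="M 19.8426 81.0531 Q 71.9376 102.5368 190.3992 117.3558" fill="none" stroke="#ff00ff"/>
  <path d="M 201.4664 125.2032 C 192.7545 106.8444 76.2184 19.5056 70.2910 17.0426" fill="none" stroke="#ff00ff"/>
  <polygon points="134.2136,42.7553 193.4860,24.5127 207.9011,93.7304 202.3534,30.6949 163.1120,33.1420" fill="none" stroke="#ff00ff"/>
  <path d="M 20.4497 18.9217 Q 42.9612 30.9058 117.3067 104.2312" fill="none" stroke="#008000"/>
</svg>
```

1 u = 1 mm; y_m = 141.8868 − y.

[1] `<polyline>` open polyline, #ff00ff→cut S701 F1002: (218.7496,74.0815) → (97.0426,92.3335) → (124.5110,31.5866) → (20.9091,56.8271)

[2] `<path>` quadratic bezier, #ff00ff→cut S701 F1002: (19.8426,60.8337) → (43.3353,52.5068) → (72.1373,44.7131) → (106.2486,37.4526) → (145.6692,30.7252) → (190.3992,24.5310)

[3] `<path>` cubic bezier, #ff00ff→cut S701 F1002: (201.4664,16.6836) → (185.0478,34.7456) → (153.2362,61.9778) → (116.5164,90.9950) → (85.3730,114.4122) → (70.2910,124.8442)

[4] `<polygon>` closed polygon, #ff00ff→cut S701 F1002: (134.2136,99.1315) → (193.4860,117.3741) → (207.9011,48.1564) → (202.3534,111.1919) → (163.1120,108.7448) → (134.2136,99.1315) (closed)

[5] `<path>` quadratic bezier, #008000→score S461 F2156: (20.4497,122.9651) → (31.5277,115.7178) → (46.7523,103.5632) → (66.1237,86.5013) → (89.6419,64.5321) → (117.3067,37.6556)

G21
G90
G0 X218.7496 Y74.0815
M3 S701
G01 X97.0426 Y92.3335 F1002
G01 X124.5110 Y31.5866
G01 X20.9091 Y56.8271
M5
G0 X19.8426 Y60.8337
M3 S701
G01 X43.3353 Y52.5068 F1002
G01 X72.1373 Y44.7131
G01 X106.2486 Y37.4526
G01 X145.6692 Y30.7252
G01 X190.3992 Y24.5310
M5
G0 X201.4664 Y16.6836
M3 S701
G01 X185.0478 Y34.7456 F1002
G01 X153.2362 Y61.9778
G01 X116.5164 Y90.9950
G01 X85.3730 Y114.4122
G01 X70.2910 Y124.8442
M5
G0 X134.2136 Y99.1315
M3 S701
G01 X193.4860 Y117.3741 F1002
G01 X207.9011 Y48.1564
G01 X202.3534 Y111.1919
G01 X163.1120 Y108.7448
G01 X134.2136 Y99.1315
M5
G0 X20.4497 Y122.9651
M3 S461
G01 X31.5277 Y115.7178 F2156
G01 X46.7523 Y103.5632
G01 X66.1237 Y86.5013
G01 X89.6419 Y64.5321
G01 X117.3067 Y37.6556
M5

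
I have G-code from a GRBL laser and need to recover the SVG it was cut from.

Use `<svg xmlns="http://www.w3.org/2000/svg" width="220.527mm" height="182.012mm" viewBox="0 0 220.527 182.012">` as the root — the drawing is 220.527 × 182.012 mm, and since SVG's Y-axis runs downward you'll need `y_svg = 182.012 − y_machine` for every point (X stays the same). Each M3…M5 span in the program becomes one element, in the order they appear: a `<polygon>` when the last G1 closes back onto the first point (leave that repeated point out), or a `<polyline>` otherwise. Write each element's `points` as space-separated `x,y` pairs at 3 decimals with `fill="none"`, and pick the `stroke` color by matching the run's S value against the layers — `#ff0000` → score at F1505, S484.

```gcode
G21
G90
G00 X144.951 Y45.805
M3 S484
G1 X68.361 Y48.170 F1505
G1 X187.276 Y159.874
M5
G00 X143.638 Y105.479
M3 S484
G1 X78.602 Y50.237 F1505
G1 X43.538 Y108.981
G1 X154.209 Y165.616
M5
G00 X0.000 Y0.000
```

<svg xmlns="http://www.w3.org/2000/svg" width="220.527mm" height="182.012mm" viewBox="0 0 220.527 182.012">
  <polyline points="144.951,136.207 68.361,133.842 187.276,22.138" fill="none" stroke="#ff0000"/>
  <polyline points="143.638,76.533 78.602,131.775 43.538,73.031 154.209,16.396" fill="none" stroke="#ff0000"/>
</svg>

y_svg = 182.012 − y_m. Every run uses S484, so all elements get stroke `#ff0000` (score).

[1] open run; points: 144.951,136.207 68.361,133.842 187.276,22.138

[2] open run; points: 143.638,76.533 78.602,131.775 43.538,73.031 154.209,16.396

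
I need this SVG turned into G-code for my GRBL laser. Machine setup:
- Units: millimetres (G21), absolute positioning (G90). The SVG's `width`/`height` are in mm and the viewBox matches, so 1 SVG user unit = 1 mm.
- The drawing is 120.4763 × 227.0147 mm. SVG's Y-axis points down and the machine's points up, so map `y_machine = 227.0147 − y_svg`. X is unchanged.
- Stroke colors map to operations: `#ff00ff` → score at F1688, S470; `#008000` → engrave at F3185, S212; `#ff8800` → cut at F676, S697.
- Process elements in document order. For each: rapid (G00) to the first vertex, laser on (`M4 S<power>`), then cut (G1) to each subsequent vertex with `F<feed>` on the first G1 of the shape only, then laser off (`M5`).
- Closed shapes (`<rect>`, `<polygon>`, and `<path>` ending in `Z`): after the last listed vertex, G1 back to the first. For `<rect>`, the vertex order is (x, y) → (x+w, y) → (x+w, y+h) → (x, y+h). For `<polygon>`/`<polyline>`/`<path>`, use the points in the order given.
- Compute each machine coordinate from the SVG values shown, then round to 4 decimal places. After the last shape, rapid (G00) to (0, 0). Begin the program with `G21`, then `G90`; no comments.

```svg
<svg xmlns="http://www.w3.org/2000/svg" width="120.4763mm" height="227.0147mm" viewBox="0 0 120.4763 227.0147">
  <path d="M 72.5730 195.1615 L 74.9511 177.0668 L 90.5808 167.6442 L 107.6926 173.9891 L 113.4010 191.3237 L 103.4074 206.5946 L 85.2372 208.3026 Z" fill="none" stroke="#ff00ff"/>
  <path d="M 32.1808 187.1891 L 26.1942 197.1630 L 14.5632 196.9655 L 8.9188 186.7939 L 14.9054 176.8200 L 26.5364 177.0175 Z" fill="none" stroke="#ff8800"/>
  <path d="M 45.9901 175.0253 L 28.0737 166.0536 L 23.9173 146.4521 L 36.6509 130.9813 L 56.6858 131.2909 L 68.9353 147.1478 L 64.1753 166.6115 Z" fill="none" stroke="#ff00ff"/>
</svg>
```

1 u = 1 mm; y_m = 227.0147 − y.

[1] `<path>` regular polygon, #ff00ff→score S470 F1688: (72.5730,31.8532) → (74.9511,49.9479) → (90.5808,59.3705) → (107.6926,53.0256) → (113.4010,35.6910) → (103.4074,20.4201) → (85.2372,18.7121) → (72.5730,31.8532) (closed)

[2] `<path>` regular polygon, #ff8800→cut S697 F676: (32.1808,39.8256) → (26.1942,29.8517) → (14.5632,30.0492) → (8.9188,40.2208) → (14.9054,50.1947) → (26.5364,49.9972) → (32.1808,39.8256) (closed)

[3] `<path>` regular polygon, #ff00ff→score S470 F1688: (45.9901,51.9894) → (28.0737,60.9611) → (23.9173,80.5626) → (36.6509,96.0334) → (56.6858,95.7238) → (68.9353,79.8669) → (64.1753,60.4032) → (45.9901,51.9894) (closed)

G21
G90
G00 X72.5730 Y31.8532
M4 S470
G1 X74.9511 Y49.9479 F1688
G1 X90.5808 Y59.3705
G1 X107.6926 Y53.0256
G1 X113.4010 Y35.6910
G1 X103.4074 Y20.4201
G1 X85.2372 Y18.7121
G1 X72.5730 Y31.8532
M5
G00 X32.1808 Y39.8256
M4 S697
G1 X26.1942 Y29.8517 F676
G1 X14.5632 Y30.0492
G1 X8.9188 Y40.2208
G1 X14.9054 Y50.1947
G1 X26.5364 Y49.9972
G1 X32.1808 Y39.8256
M5
G00 X45.9901 Y51.9894
M4 S470
G1 X28.0737 Y60.9611 F1688
G1 X23.9173 Y80.5626
G1 X36.6509 Y96.0334
G1 X56.6858 Y95.7238
G1 X68.9353 Y79.8669
G1 X64.1753 Y60.4032
G1 X45.9901 Y51.9894
M5
G00 X0.0000 Y0.0000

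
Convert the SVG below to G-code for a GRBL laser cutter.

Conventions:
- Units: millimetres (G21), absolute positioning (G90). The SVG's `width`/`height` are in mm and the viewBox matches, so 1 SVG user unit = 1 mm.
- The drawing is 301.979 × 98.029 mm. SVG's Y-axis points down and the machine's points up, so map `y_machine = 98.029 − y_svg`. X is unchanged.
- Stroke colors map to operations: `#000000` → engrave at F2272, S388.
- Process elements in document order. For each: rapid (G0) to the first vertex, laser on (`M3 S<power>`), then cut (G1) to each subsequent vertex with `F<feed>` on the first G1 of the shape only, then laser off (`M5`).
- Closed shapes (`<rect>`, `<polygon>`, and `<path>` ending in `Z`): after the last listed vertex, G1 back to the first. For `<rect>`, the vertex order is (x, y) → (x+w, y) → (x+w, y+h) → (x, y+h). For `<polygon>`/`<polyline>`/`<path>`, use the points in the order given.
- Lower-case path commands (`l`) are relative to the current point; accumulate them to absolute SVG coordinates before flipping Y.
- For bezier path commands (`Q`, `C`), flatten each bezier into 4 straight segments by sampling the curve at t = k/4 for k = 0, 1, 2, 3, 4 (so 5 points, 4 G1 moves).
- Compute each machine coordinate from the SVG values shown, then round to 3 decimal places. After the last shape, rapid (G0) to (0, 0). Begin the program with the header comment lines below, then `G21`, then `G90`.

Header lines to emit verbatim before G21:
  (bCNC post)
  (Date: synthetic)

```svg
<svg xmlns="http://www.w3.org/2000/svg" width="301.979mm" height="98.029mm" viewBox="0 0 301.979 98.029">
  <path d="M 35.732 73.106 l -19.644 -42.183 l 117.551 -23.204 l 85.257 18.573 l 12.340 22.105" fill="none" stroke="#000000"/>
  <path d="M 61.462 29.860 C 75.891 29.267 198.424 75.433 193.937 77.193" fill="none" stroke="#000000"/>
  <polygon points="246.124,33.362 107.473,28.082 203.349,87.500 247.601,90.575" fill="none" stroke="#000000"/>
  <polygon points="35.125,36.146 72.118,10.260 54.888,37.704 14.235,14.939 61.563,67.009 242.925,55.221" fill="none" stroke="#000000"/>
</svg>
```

1 u = 1 mm; y_m = 98.029 − y.

[1] `<path>` open polyline, #000000→engrave S388 F2272: (35.732,24.923) → (16.088,67.106) → (133.639,90.310) → (218.896,71.737) → (231.236,49.632)

[2] `<path>` cubic bezier, #000000→engrave S388 F2272: (61.462,68.169) → (88.879,61.271) → (134.793,45.385) → (177.160,29.058) → (193.937,20.836)

[3] `<polygon>` closed polygon, #000000→engrave S388 F2272: (246.124,64.667) → (107.473,69.947) → (203.349,10.529) → (247.601,7.454) → (246.124,64.667) (closed)

[4] `<polygon>` closed polygon, #000000→engrave S388 F2272: (35.125,61.883) → (72.118,87.769) → (54.888,60.325) → (14.235,83.090) → (61.563,31.020) → (242.925,42.808) → (35.125,61.883) (closed)

(bCNC post)
(Date: synthetic)
G21
G90
G0 X35.732 Y24.923
M3 S388
G1 X16.088 Y67.106 F2272
G1 X133.639 Y90.310
G1 X218.896 Y71.737
G1 X231.236 Y49.632
M5
G0 X61.462 Y68.169
M3 S388
G1 X88.879 Y61.271 F2272
G1 X134.793 Y45.385
G1 X177.160 Y29.058
G1 X193.937 Y20.836
M5
G0 X246.124 Y64.667
M3 S388
G1 X107.473 Y69.947 F2272
G1 X203.349 Y10.529
G1 X247.601 Y7.454
G1 X246.124 Y64.667
M5
G0 X35.125 Y61.883
M3 S388
G1 X72.118 Y87.769 F2272
G1 X54.888 Y60.325
G1 X14.235 Y83.090
G1 X61.563 Y31.020
G1 X242.925 Y42.808
G1 X35.125 Y61.883
M5
G0 X0.000 Y0.000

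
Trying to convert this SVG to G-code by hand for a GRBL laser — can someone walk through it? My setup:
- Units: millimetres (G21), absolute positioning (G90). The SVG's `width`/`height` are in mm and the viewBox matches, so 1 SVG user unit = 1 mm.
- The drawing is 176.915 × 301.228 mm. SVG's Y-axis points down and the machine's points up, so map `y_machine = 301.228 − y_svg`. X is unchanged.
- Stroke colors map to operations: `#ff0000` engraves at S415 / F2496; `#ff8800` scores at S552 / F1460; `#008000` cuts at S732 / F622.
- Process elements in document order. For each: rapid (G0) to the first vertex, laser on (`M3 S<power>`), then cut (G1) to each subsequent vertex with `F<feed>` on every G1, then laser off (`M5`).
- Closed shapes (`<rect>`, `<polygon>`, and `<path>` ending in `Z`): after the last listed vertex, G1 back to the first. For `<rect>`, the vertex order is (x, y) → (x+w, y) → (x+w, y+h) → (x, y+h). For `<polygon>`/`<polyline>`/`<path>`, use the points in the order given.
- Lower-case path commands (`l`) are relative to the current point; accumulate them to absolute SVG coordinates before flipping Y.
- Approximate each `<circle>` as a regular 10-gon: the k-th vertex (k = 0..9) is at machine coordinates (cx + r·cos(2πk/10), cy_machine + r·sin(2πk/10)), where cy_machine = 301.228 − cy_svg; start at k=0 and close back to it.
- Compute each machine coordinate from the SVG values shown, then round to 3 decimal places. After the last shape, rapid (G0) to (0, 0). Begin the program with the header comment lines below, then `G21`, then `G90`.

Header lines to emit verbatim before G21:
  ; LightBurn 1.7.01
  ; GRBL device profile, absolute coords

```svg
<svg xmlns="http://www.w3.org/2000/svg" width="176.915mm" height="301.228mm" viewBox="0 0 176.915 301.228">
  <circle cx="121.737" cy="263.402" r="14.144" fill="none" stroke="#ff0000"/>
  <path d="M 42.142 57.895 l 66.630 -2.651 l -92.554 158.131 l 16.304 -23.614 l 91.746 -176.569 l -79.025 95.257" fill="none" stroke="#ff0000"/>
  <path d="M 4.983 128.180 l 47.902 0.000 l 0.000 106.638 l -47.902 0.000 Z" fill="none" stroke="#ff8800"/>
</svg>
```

; LightBurn 1.7.01
; GRBL device profile, absolute coords
G21
G90
G0 X135.881 Y37.826
M3 S415
G1 X133.180 Y46.140 F2496
G1 X126.108 Y51.278 F2496
G1 X117.366 Y51.278 F2496
G1 X110.294 Y46.140 F2496
G1 X107.593 Y37.826 F2496
G1 X110.294 Y29.512 F2496
G1 X117.366 Y24.374 F2496
G1 X126.108 Y24.374 F2496
G1 X133.180 Y29.512 F2496
G1 X135.881 Y37.826 F2496
M5
G0 X42.142 Y243.333
M3 S415
G1 X108.772 Y245.984 F2496
G1 X16.218 Y87.853 F2496
G1 X32.522 Y111.467 F2496
G1 X124.268 Y288.036 F2496
G1 X45.243 Y192.779 F2496
M5
G0 X4.983 Y173.048
M3 S552
G1 X52.885 Y173.048 F1460
G1 X52.885 Y66.410 F1460
G1 X4.983 Y66.410 F1460
G1 X4.983 Y173.048 F1460
M5
G0 X0.000 Y0.000

1 u = 1 mm; y_m = 301.228 − y.

[1] `<circle>` circle, #ff0000→engrave S415 F2496: (135.881,37.826) → (133.180,46.140) → (126.108,51.278) → (117.366,51.278) → (110.294,46.140) → (107.593,37.826) → (110.294,29.512) → (117.366,24.374) → (126.108,24.374) → (133.180,29.512) → (135.881,37.826) (closed)

[2] `<path>` open polyline, #ff0000→engrave S415 F2496: (42.142,243.333) → (108.772,245.984) → (16.218,87.853) → (32.522,111.467) → (124.268,288.036) → (45.243,192.779)

[3] `<path>` rectangle, #ff8800→score S552 F1460: (4.983,173.048) → (52.885,173.048) → (52.885,66.410) → (4.983,66.410) → (4.983,173.048) (closed)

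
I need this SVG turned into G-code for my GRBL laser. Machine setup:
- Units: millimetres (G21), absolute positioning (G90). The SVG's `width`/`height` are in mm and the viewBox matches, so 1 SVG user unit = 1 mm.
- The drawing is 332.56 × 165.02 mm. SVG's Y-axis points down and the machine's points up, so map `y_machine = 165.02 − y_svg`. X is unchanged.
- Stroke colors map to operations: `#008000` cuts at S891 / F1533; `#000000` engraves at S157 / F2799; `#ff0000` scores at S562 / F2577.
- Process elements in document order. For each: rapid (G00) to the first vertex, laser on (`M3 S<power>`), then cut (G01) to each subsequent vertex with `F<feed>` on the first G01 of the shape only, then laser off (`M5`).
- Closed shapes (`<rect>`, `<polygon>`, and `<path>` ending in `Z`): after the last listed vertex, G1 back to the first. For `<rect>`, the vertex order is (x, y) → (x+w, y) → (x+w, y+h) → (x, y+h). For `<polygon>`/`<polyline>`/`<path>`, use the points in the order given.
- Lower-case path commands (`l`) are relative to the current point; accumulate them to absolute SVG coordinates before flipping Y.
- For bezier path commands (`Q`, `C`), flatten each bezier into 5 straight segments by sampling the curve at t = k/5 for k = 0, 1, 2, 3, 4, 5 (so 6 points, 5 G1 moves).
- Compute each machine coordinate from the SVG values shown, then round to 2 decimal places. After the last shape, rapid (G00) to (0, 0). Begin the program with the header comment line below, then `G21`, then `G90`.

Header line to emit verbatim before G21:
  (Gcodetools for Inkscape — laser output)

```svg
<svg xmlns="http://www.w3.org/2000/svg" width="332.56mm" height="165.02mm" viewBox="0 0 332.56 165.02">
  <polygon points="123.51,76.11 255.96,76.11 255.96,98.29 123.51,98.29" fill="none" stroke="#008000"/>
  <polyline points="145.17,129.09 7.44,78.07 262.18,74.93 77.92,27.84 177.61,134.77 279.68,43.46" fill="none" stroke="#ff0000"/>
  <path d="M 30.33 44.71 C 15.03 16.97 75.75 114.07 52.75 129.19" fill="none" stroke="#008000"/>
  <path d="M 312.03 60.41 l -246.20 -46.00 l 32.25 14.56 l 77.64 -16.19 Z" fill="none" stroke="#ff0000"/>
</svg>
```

(Gcodetools for Inkscape — laser output)
G21
G90
G00 X123.51 Y88.91
M3 S891
G01 X255.96 Y88.91 F1533
G01 X255.96 Y66.73
G01 X123.51 Y66.73
G01 X123.51 Y88.91
M5
G00 X145.17 Y35.93
M3 S562
G01 X7.44 Y86.95 F2577
G01 X262.18 Y90.09
G01 X77.92 Y137.18
G01 X177.61 Y30.25
G01 X279.68 Y121.56
M5
G00 X30.33 Y120.31
M3 S891
G01 X28.99 Y123.63 F1533
G01 X38.24 Y106.91
G01 X50.39 Y80.09
G01 X57.78 Y53.09
G01 X52.75 Y35.83
M5
G00 X312.03 Y104.61
M3 S562
G01 X65.83 Y150.61 F2577
G01 X98.08 Y136.05
G01 X175.72 Y152.24
G01 X312.03 Y104.61
M5
G00 X0.00 Y0.00

viewBox `0 0 332.56 165.02` with mm width/height → 1 unit = 1 mm. Flip: y_m = 165.02 − y_svg.

**Shape 1** — `<polygon>` rectangle, stroke `#008000` → cut (S891, F1533). Machine vertices: (123.51,88.91) → (255.96,88.91) → (255.96,66.73) → (123.51,66.73) → (123.51,88.91). Closed: final G1 returns to the first vertex.

**Shape 2** — `<polyline>` open polyline, stroke `#ff0000` → score (S562, F2577). Machine vertices: (145.17,35.93) → (7.44,86.95) → (262.18,90.09) → (77.92,137.18) → (177.61,30.25) → (279.68,121.56). Open path.

**Shape 3** — `<path>` cubic bezier, stroke `#008000` → cut (S891, F1533). Control points (SVG): P0=(30.33,44.71), P1=(15.03,16.97), P2=(75.75,114.07), P3=(52.75,129.19); sampled at t=k/5. Machine vertices: (30.33,120.31) → (28.99,123.63) → (38.24,106.91) → (50.39,80.09) → (57.78,53.09) → (52.75,35.83). Open path.

**Shape 4** — `<path>` closed polygon, stroke `#ff0000` → score (S562, F2577). Machine vertices: (312.03,104.61) → (65.83,150.61) → (98.08,136.05) → (175.72,152.24) → (312.03,104.61). Closed: final G1 returns to the first vertex.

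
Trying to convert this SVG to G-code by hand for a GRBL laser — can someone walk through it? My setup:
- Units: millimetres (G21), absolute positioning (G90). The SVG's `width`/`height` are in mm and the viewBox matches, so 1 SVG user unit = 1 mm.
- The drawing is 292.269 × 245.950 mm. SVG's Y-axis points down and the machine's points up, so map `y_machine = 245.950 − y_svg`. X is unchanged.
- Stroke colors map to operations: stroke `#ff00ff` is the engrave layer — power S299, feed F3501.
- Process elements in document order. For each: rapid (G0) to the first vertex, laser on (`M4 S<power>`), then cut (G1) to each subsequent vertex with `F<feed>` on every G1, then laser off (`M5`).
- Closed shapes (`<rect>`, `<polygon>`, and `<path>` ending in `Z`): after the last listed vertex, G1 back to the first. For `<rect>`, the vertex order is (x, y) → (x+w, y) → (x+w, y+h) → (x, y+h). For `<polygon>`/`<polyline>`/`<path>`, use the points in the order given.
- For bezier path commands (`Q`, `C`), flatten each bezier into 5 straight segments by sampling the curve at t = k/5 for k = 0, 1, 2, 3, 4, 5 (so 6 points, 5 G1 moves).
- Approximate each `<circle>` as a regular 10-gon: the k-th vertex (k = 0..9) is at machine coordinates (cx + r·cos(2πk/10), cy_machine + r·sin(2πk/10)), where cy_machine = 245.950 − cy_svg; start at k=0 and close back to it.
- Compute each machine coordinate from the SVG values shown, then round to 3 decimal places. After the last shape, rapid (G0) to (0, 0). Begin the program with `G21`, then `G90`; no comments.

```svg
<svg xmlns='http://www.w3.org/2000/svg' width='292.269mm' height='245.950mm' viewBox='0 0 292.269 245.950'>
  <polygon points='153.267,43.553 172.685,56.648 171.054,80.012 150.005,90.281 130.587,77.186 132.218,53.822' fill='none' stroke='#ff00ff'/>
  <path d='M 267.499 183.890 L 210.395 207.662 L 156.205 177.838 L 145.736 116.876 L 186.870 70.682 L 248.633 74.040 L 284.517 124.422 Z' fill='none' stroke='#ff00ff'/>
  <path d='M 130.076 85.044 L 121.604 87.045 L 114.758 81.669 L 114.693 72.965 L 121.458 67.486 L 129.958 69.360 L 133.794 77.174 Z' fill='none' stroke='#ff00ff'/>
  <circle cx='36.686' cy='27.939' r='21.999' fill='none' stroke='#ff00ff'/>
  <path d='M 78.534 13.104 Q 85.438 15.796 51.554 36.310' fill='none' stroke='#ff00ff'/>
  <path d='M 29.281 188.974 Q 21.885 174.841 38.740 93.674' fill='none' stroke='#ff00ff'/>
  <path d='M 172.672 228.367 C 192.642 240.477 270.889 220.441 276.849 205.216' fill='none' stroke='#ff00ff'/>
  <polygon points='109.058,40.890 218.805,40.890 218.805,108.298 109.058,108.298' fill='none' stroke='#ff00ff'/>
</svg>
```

viewBox `0 0 292.269 245.950` with mm width/height → 1 unit = 1 mm. Flip: y_m = 245.950 − y_svg.

**Shape 1** — `<polygon>` regular polygon, stroke `#ff00ff` → engrave (S299, F3501). Machine vertices: (153.267,202.397) → (172.685,189.302) → (171.054,165.938) → (150.005,155.669) → (130.587,168.764) → (132.218,192.128) → (153.267,202.397). Closed: final G1 returns to the first vertex.

**Shape 2** — `<path>` regular polygon, stroke `#ff00ff` → engrave (S299, F3501). Machine vertices: (267.499,62.060) → (210.395,38.288) → (156.205,68.112) → (145.736,129.074) → (186.870,175.268) → (248.633,171.910) → (284.517,121.528) → (267.499,62.060). Closed: final G1 returns to the first vertex.

**Shape 3** — `<path>` regular polygon, stroke `#ff00ff` → engrave (S299, F3501). Machine vertices: (130.076,160.906) → (121.604,158.905) → (114.758,164.281) → (114.693,172.985) → (121.458,178.464) → (129.958,176.590) → (133.794,168.776) → (130.076,160.906). Closed: final G1 returns to the first vertex.

**Shape 4** — `<circle>` circle, stroke `#ff00ff` → engrave (S299, F3501). Machine vertices: (58.685,218.011) → (54.484,230.942) → (43.484,238.933) → (29.888,238.933) → (18.888,230.942) → (14.687,218.011) → (18.888,205.080) → (29.888,197.089) → (43.484,197.089) → (54.484,205.080) → (58.685,218.011). Closed: final G1 returns to the first vertex.

**Shape 5** — `<path>` quadratic bezier, stroke `#ff00ff` → engrave (S299, F3501). Control points (SVG): P0=(78.534,13.104), P1=(85.438,15.796), P2=(51.554,36.310); sampled at t=k/5. Machine vertices: (78.534,232.846) → (79.664,231.056) → (77.531,227.841) → (72.135,223.200) → (63.476,217.133) → (51.554,209.640). Open path.

**Shape 6** — `<path>` quadratic bezier, stroke `#ff00ff` → engrave (S299, F3501). Control points (SVG): P0=(29.281,188.974), P1=(21.885,174.841), P2=(38.740,93.674); sampled at t=k/5. Machine vertices: (29.281,56.976) → (27.293,65.311) → (27.244,79.008) → (29.136,98.068) → (32.968,122.491) → (38.740,152.276). Open path.

**Shape 7** — `<path>` cubic bezier, stroke `#ff00ff` → engrave (S299, F3501). Control points (SVG): P0=(172.672,228.367), P1=(192.642,240.477), P2=(270.889,220.441), P3=(276.849,205.216); sampled at t=k/5. Machine vertices: (172.672,17.583) → (190.603,13.879) → (216.253,16.116) → (243.355,22.520) → (265.643,31.317) → (276.849,40.734). Open path.

**Shape 8** — `<polygon>` rectangle, stroke `#ff00ff` → engrave (S299, F3501). Machine vertices: (109.058,205.060) → (218.805,205.060) → (218.805,137.652) → (109.058,137.652) → (109.058,205.060). Closed: final G1 returns to the first vertex.

G21
G90
G0 X153.267 Y202.397
M4 S299
G1 X172.685 Y189.302 F3501
G1 X171.054 Y165.938 F3501
G1 X150.005 Y155.669 F3501
G1 X130.587 Y168.764 F3501
G1 X132.218 Y192.128 F3501
G1 X153.267 Y202.397 F3501
M5
G0 X267.499 Y62.060
M4 S299
G1 X210.395 Y38.288 F3501
G1 X156.205 Y68.112 F3501
G1 X145.736 Y129.074 F3501
G1 X186.870 Y175.268 F3501
G1 X248.633 Y171.910 F3501
G1 X284.517 Y121.528 F3501
G1 X267.499 Y62.060 F3501
M5
G0 X130.076 Y160.906
M4 S299
G1 X121.604 Y158.905 F3501
G1 X114.758 Y164.281 F3501
G1 X114.693 Y172.985 F3501
G1 X121.458 Y178.464 F3501
G1 X129.958 Y176.590 F3501
G1 X133.794 Y168.776 F3501
G1 X130.076 Y160.906 F3501
M5
G0 X58.685 Y218.011
M4 S299
G1 X54.484 Y230.942 F3501
G1 X43.484 Y238.933 F3501
G1 X29.888 Y238.933 F3501
G1 X18.888 Y230.942 F3501
G1 X14.687 Y218.011 F3501
G1 X18.888 Y205.080 F3501
G1 X29.888 Y197.089 F3501
G1 X43.484 Y197.089 F3501
G1 X54.484 Y205.080 F3501
G1 X58.685 Y218.011 F3501
M5
G0 X78.534 Y232.846
M4 S299
G1 X79.664 Y231.056 F3501
G1 X77.531 Y227.841 F3501
G1 X72.135 Y223.200 F3501
G1 X63.476 Y217.133 F3501
G1 X51.554 Y209.640 F3501
M5
G0 X29.281 Y56.976
M4 S299
G1 X27.293 Y65.311 F3501
G1 X27.244 Y79.008 F3501
G1 X29.136 Y98.068 F3501
G1 X32.968 Y122.491 F3501
G1 X38.740 Y152.276 F3501
M5
G0 X172.672 Y17.583
M4 S299
G1 X190.603 Y13.879 F3501
G1 X216.253 Y16.116 F3501
G1 X243.355 Y22.520 F3501
G1 X265.643 Y31.317 F3501
G1 X276.849 Y40.734 F3501
M5
G0 X109.058 Y205.060
M4 S299
G1 X218.805 Y205.060 F3501
G1 X218.805 Y137.652 F3501
G1 X109.058 Y137.652 F3501
G1 X109.058 Y205.060 F3501
M5
G0 X0.000 Y0.000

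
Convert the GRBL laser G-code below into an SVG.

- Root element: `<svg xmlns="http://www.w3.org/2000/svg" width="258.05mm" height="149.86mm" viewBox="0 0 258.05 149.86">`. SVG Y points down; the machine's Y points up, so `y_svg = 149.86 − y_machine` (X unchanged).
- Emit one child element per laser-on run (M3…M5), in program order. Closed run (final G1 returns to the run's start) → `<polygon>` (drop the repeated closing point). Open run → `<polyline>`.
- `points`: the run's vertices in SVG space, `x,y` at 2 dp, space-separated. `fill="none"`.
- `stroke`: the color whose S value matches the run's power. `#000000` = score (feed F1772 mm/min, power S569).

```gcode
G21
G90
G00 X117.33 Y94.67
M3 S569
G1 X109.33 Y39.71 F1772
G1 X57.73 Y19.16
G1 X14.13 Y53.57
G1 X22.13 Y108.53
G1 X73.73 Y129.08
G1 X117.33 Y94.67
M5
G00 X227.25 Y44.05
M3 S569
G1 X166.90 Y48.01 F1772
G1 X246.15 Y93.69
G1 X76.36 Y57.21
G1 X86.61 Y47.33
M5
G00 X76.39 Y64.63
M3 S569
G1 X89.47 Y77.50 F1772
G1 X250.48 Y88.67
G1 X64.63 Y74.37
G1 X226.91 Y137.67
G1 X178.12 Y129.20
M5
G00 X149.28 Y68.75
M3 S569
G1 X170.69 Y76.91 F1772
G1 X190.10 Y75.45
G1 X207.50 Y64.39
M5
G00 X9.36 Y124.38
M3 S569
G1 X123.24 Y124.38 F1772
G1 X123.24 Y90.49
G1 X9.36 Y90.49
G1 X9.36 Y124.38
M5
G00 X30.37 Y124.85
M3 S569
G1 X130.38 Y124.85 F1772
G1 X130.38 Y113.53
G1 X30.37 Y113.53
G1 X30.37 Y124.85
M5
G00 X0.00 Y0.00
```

Each laser-on run becomes one SVG element. Flip Y back into SVG space with y_svg = 149.86 − y_machine. Every run uses S569, so all elements get stroke `#000000` (score).

Run 1: The run returns to its start, so emit a `<polygon>` with points (Y-flipped): 117.33,55.19 109.33,110.15 57.73,130.70 14.13,96.29 22.13,41.33 73.73,20.78.

Run 2: The run is open, so emit a `<polyline>` with points (Y-flipped): 227.25,105.81 166.90,101.85 246.15,56.17 76.36,92.65 86.61,102.53.

Run 3: The run is open, so emit a `<polyline>` with points (Y-flipped): 76.39,85.23 89.47,72.36 250.48,61.19 64.63,75.49 226.91,12.19 178.12,20.66.

Run 4: The run is open, so emit a `<polyline>` with points (Y-flipped): 149.28,81.11 170.69,72.95 190.10,74.41 207.50,85.47.

Run 5: The run returns to its start, so emit a `<polygon>` with points (Y-flipped): 9.36,25.48 123.24,25.48 123.24,59.37 9.36,59.37.

Run 6: The run returns to its start, so emit a `<polygon>` with points (Y-flipped): 30.37,25.01 130.38,25.01 130.38,36.33 30.37,36.33.

<svg xmlns="http://www.w3.org/2000/svg" width="258.05mm" height="149.86mm" viewBox="0 0 258.05 149.86">
  <polygon points="117.33,55.19 109.33,110.15 57.73,130.70 14.13,96.29 22.13,41.33 73.73,20.78" fill="none" stroke="#000000"/>
  <polyline points="227.25,105.81 166.90,101.85 246.15,56.17 76.36,92.65 86.61,102.53" fill="none" stroke="#000000"/>
  <polyline points="76.39,85.23 89.47,72.36 250.48,61.19 64.63,75.49 226.91,12.19 178.12,20.66" fill="none" stroke="#000000"/>
  <polyline points="149.28,81.11 170.69,72.95 190.10,74.41 207.50,85.47" fill="none" stroke="#000000"/>
  <polygon points="9.36,25.48 123.24,25.48 123.24,59.37 9.36,59.37" fill="none" stroke="#000000"/>
  <polygon points="30.37,25.01 130.38,25.01 130.38,36.33 30.37,36.33" fill="none" stroke="#000000"/>
</svg>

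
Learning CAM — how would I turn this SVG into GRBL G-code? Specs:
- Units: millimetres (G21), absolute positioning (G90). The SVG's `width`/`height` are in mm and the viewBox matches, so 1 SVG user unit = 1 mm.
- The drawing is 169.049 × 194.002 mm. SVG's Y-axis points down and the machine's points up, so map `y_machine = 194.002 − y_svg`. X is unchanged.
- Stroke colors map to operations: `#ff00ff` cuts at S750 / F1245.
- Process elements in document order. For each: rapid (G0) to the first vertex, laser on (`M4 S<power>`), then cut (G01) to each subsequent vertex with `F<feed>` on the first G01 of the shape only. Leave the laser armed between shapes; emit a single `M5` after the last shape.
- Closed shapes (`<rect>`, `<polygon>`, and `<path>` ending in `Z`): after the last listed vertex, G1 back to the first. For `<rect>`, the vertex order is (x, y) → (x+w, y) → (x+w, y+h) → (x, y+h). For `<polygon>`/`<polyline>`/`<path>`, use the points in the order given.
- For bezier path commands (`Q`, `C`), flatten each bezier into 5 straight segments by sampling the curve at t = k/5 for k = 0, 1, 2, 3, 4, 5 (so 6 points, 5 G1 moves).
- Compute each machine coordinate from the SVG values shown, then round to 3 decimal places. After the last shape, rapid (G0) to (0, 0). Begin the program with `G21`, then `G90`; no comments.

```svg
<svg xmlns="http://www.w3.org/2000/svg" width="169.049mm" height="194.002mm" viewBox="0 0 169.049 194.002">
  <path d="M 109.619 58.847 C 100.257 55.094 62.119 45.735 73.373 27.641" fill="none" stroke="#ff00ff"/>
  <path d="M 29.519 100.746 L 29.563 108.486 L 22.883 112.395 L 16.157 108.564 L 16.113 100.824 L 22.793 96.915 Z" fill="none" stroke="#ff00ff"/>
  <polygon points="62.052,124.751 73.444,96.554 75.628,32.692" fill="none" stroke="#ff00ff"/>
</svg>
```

viewBox `0 0 169.049 194.002` with mm width/height → 1 unit = 1 mm. Flip: y_m = 194.002 − y_svg.

**Shape 1** — `<path>` cubic bezier, stroke `#ff00ff` → cut (S750, F1245). Control points (SVG): P0=(109.619,58.847), P1=(100.257,55.094), P2=(62.119,45.735), P3=(73.373,27.641); sampled at t=k/5. Machine vertices: (109.619,135.155) → (101.174,138.105) → (89.575,142.550) → (78.574,148.641) → (71.922,156.528) → (73.373,166.361). Open path.

**Shape 2** — `<path>` regular polygon, stroke `#ff00ff` → cut (S750, F1245). Machine vertices: (29.519,93.256) → (29.563,85.516) → (22.883,81.607) → (16.157,85.438) → (16.113,93.178) → (22.793,97.087) → (29.519,93.256). Closed: final G1 returns to the first vertex.

**Shape 3** — `<polygon>` closed polygon, stroke `#ff00ff` → cut (S750, F1245). Machine vertices: (62.052,69.251) → (73.444,97.448) → (75.628,161.310) → (62.052,69.251). Closed: final G1 returns to the first vertex.

G21
G90
G0 X109.619 Y135.155
M4 S750
G01 X101.174 Y138.105 F1245
G01 X89.575 Y142.550
G01 X78.574 Y148.641
G01 X71.922 Y156.528
G01 X73.373 Y166.361
G0 X29.519 Y93.256
M4 S750
G01 X29.563 Y85.516 F1245
G01 X22.883 Y81.607
G01 X16.157 Y85.438
G01 X16.113 Y93.178
G01 X22.793 Y97.087
G01 X29.519 Y93.256
G0 X62.052 Y69.251
M4 S750
G01 X73.444 Y97.448 F1245
G01 X75.628 Y161.310
G01 X62.052 Y69.251
M5
G0 X0.000 Y0.000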